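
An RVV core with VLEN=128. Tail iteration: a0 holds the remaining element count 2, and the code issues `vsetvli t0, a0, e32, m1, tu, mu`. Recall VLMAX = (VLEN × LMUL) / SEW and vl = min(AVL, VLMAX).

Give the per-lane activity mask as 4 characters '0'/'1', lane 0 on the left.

lanes per group: 128·1/32 = 4
vl = min(AVL, VLMAX) = min(2, 4) = 2
bits (lane 0 leftmost): 1100

predicate = 1100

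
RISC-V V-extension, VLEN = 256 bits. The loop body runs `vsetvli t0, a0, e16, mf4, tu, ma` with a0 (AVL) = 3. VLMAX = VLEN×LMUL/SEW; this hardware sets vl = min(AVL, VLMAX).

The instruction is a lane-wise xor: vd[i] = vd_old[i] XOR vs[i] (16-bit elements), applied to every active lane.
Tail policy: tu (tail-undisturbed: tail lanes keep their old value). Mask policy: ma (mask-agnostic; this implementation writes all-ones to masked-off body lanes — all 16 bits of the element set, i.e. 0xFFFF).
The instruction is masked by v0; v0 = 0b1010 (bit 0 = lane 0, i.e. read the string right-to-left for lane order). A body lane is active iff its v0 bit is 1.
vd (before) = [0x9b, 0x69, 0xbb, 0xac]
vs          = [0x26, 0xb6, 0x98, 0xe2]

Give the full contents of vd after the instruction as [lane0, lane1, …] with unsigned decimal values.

VLMAX = (256 × 1/4) / 16 = 4 lanes
AVL=3 ≤ VLMAX=4, so vl = 3
vd[0] mask-off/ones -> 0xffff
vd[1] xor(0x69,0xb6) -> 0xdf
vd[2] mask-off/ones -> 0xffff
vd[3] tail/keep -> 0xac

vd = [65535, 223, 65535, 172]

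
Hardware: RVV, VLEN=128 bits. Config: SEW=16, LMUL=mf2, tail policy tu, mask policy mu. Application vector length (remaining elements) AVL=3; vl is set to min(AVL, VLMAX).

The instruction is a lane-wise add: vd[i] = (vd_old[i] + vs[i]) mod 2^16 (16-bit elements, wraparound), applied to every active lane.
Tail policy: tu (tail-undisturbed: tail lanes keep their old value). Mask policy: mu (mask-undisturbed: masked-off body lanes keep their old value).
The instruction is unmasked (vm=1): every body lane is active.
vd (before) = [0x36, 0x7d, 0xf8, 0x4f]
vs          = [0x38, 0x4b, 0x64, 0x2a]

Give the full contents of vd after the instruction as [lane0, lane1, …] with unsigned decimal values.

vd = [110, 200, 348, 79]

VLMAX = VLEN×LMUL/SEW = 128×1/2/16 = 4
vl ← min(3, 4) = 3
vd[0] add(0x36,0x38) -> 0x6e
vd[1] add(0x7d,0x4b) -> 0xc8
vd[2] add(0xf8,0x64) -> 0x15c
vd[3] tail/keep -> 0x4f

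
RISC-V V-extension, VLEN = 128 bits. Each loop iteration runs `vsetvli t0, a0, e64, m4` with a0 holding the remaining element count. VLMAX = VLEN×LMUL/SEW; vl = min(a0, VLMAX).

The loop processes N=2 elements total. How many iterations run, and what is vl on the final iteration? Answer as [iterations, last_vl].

VLMAX = VLEN×LMUL/SEW = 128×4/64 = 8
N=2: ⌈2/8⌉ = 1 iters; last vl = 2 − 0×8 = 2

[iterations, last_vl] = [1, 2]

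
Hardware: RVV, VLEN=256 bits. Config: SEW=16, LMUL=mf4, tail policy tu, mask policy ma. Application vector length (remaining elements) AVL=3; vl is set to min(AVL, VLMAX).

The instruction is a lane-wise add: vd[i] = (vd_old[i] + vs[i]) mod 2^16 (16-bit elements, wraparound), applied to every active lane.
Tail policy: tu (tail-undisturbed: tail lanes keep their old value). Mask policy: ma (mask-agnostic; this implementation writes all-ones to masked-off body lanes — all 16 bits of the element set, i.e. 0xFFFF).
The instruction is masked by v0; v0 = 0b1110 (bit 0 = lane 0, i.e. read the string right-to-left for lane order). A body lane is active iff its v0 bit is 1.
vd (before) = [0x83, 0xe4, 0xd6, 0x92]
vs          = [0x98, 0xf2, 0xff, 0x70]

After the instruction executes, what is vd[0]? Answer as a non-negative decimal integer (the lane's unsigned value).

VLMAX = VLEN×LMUL/SEW = 256×1/4/16 = 4
vl ← min(3, 4) = 3
[0] mask-off/ones = 0xffff
[1] add(0xe4,0xf2) = 0x1d6
[2] add(0xd6,0xff) = 0x1d5
[3] tail/keep = 0x92

vd[0] = 65535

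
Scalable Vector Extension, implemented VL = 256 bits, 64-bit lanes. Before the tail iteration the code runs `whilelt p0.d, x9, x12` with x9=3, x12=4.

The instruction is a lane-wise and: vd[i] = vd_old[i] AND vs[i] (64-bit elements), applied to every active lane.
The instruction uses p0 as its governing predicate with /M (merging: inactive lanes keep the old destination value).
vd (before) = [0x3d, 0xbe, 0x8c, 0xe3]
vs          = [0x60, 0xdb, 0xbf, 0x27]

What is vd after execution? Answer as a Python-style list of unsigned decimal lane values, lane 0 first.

lane count: 256 div 64 = 4
whilelt: lane j active iff 3+j < 4 → j < 1 → 1 active
[0] and(0x3d,0x60) = 0x20
[1] tail/keep = 0xbe
[2] tail/keep = 0x8c
[3] tail/keep = 0xe3

vd = [32, 190, 140, 227]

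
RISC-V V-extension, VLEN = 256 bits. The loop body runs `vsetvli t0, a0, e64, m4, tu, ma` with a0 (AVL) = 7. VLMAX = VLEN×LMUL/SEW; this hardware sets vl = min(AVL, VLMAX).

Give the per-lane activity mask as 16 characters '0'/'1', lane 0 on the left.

predicate = 1111111000000000

VLMAX = VLEN×LMUL/SEW = 256×4/64 = 16
AVL=7 ≤ VLMAX=16, so vl = 7
bits (lane 0 leftmost): 1111111000000000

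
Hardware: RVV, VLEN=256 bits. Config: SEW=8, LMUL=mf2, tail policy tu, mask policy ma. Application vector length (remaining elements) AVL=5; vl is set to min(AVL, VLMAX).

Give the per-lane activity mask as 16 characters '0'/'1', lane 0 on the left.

VLMAX = VLEN×LMUL/SEW = 256×1/2/8 = 16
vl ← min(5, 16) = 5
bits (lane 0 leftmost): 1111100000000000

predicate = 1111100000000000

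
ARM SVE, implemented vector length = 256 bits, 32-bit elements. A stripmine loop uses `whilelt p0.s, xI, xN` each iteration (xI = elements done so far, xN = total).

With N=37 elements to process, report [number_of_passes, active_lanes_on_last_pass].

[iterations, last_vl] = [5, 5]

256-bit reg / 32-bit elem → 8 lanes
N=37: ⌈37/8⌉ = 5 iters; last vl = 37 − 4×8 = 5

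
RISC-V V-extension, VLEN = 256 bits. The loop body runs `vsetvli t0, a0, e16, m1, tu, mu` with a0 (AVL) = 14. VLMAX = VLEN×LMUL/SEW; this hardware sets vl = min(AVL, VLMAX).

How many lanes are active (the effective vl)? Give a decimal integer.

VLMAX = (256 × 1) / 16 = 16 lanes
AVL=14 ≤ VLMAX=16, so vl = 14

vl = 14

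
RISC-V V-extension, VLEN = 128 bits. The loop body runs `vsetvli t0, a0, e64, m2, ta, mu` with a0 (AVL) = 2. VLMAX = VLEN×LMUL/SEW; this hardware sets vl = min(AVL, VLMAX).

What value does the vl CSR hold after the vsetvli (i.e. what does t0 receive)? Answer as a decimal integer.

VLMAX = (128 × 2) / 64 = 4 lanes
vl ← min(2, 4) = 2

vl = 2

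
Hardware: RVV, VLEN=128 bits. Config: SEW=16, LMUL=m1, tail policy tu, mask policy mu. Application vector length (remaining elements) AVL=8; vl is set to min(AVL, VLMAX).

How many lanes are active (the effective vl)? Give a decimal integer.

VLMAX = VLEN×LMUL/SEW = 128×1/16 = 8
vl ← min(8, 8) = 8

vl = 8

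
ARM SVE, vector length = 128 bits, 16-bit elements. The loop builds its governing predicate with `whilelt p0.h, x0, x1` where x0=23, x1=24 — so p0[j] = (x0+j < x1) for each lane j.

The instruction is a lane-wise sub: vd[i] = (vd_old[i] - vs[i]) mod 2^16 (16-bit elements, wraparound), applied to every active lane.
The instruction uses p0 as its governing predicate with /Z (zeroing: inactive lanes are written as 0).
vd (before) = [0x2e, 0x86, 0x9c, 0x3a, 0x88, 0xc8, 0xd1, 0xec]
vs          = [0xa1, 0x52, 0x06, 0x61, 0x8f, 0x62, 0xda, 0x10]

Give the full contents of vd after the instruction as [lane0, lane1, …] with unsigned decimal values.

128-bit reg / 16-bit elem → 8 lanes
whilelt: lane j active iff 23+j < 24 → j < 1 → 1 active
  i=0: sub(0x2e,0xa1) → 65421
  i=1: tail/zero → 0
  i=2: tail/zero → 0
  i=3: tail/zero → 0
  i=4: tail/zero → 0
  i=5: tail/zero → 0
  i=6: tail/zero → 0
  i=7: tail/zero → 0

vd = [65421, 0, 0, 0, 0, 0, 0, 0]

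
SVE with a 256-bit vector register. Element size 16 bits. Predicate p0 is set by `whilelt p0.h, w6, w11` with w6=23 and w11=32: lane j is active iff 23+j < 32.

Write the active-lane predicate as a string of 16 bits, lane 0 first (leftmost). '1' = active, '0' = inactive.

256-bit reg / 16-bit elem → 16 lanes
active while 23+j < 32, i.e. j ∈ [0,9) capped at 16 ⇒ 9
bits (lane 0 leftmost): 1111111110000000

predicate = 1111111110000000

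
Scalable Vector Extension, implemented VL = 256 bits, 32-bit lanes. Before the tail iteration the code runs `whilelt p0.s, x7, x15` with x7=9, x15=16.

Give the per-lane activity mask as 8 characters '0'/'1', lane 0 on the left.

predicate = 11111110

register lanes = 256/32 = 8
p0[j] = (9+j < 16); true for j=0..6 → 7 lanes set
bits (lane 0 leftmost): 11111110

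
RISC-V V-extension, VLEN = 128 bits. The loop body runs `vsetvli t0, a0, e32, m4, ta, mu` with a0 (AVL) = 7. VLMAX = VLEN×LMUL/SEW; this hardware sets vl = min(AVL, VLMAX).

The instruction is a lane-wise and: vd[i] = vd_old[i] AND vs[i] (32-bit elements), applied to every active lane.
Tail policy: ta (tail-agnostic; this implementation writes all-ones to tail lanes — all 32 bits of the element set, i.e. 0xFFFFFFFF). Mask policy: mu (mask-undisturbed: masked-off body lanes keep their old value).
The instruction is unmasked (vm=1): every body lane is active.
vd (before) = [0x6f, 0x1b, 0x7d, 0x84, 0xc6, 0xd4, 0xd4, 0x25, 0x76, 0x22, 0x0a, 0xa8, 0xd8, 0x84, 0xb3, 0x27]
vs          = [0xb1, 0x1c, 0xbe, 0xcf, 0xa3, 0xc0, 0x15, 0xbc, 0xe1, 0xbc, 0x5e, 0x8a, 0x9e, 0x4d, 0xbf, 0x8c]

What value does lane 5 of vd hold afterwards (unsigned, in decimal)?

vd[5] = 192

lanes per group: 128·4/32 = 16
AVL=7 ≤ VLMAX=16, so vl = 7
vd[0] and(0x6f,0xb1) -> 0x21
vd[1] and(0x1b,0x1c) -> 0x18
vd[2] and(0x7d,0xbe) -> 0x3c
vd[3] and(0x84,0xcf) -> 0x84
vd[4] and(0xc6,0xa3) -> 0x82
vd[5] and(0xd4,0xc0) -> 0xc0
vd[6] and(0xd4,0x15) -> 0x14
vd[7] tail/ones -> 0xffffffff
vd[8] tail/ones -> 0xffffffff
vd[9] tail/ones -> 0xffffffff
vd[10] tail/ones -> 0xffffffff
vd[11] tail/ones -> 0xffffffff
vd[12] tail/ones -> 0xffffffff
vd[13] tail/ones -> 0xffffffff
vd[14] tail/ones -> 0xffffffff
vd[15] tail/ones -> 0xffffffff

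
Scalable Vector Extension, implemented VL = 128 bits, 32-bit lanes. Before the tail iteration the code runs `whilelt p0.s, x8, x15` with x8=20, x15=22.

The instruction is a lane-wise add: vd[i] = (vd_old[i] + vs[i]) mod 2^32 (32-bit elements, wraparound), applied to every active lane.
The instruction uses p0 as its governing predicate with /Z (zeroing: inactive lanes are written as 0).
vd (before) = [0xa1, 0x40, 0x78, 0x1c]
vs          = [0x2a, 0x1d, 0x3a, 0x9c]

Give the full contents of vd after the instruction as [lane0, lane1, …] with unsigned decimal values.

vd = [203, 93, 0, 0]

lane count: 128 div 32 = 4
p0[j] = (20+j < 22); true for j=0..1 → 2 lanes set
lane  0: add(0xa1,0x2a) ⇒ 0xcb
lane  1: add(0x40,0x1d) ⇒ 0x5d
lane  2: tail/zero ⇒ 0x00
lane  3: tail/zero ⇒ 0x00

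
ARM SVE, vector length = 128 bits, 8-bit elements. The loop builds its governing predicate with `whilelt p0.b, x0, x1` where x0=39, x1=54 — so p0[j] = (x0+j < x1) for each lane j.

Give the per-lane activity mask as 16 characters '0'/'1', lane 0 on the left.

128-bit reg / 8-bit elem → 16 lanes
active while 39+j < 54, i.e. j ∈ [0,15) capped at 16 ⇒ 15
bits (lane 0 leftmost): 1111111111111110

predicate = 1111111111111110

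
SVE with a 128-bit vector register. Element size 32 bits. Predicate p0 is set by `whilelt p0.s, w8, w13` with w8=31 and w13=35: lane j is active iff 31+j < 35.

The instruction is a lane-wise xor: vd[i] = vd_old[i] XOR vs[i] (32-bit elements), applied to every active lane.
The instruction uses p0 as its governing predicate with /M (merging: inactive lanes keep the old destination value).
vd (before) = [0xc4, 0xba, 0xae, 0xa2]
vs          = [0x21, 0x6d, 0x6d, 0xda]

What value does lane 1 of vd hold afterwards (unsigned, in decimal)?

lane count: 128 div 32 = 4
p0[j] = (31+j < 35); true for j=0..3 → 4 lanes set
[0] xor(0xc4,0x21) = 0xe5
[1] xor(0xba,0x6d) = 0xd7
[2] xor(0xae,0x6d) = 0xc3
[3] xor(0xa2,0xda) = 0x78

vd[1] = 215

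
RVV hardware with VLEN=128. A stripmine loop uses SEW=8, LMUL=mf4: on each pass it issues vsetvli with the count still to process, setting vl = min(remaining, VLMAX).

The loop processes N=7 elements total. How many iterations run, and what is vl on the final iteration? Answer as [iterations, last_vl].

[iterations, last_vl] = [2, 3]

lanes per group: 128·1/4/8 = 4
7 elements at 4/iter → 2 passes, remainder 3 on the last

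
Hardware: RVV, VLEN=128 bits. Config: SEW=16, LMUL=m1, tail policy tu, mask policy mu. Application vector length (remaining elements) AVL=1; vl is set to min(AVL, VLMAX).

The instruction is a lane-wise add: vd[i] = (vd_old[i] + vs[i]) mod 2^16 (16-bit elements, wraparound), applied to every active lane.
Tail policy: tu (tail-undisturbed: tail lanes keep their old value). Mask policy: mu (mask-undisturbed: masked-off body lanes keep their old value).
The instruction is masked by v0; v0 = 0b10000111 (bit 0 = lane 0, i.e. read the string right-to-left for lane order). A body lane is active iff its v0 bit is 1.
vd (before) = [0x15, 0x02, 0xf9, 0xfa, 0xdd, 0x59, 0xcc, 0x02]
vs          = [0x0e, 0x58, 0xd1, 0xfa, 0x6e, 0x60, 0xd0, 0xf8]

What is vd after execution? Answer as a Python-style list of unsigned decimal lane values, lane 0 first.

VLMAX = VLEN×LMUL/SEW = 128×1/16 = 8
vl ← min(1, 8) = 1
vd[0] add(0x15,0x0e) -> 0x23
vd[1] tail/keep -> 0x02
vd[2] tail/keep -> 0xf9
vd[3] tail/keep -> 0xfa
vd[4] tail/keep -> 0xdd
vd[5] tail/keep -> 0x59
vd[6] tail/keep -> 0xcc
vd[7] tail/keep -> 0x02

vd = [35, 2, 249, 250, 221, 89, 204, 2]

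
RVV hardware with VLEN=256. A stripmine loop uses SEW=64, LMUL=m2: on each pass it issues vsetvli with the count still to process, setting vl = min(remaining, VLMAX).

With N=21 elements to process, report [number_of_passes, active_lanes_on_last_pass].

lanes per group: 256·2/64 = 8
21 elements at 8/iter → 3 passes, remainder 5 on the last

[iterations, last_vl] = [3, 5]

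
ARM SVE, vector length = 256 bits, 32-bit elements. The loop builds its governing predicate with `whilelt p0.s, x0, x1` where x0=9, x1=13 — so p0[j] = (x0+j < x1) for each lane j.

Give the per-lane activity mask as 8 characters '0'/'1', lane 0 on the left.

predicate = 11110000

register lanes = 256/32 = 8
active while 9+j < 13, i.e. j ∈ [0,4) capped at 8 ⇒ 4
bits (lane 0 leftmost): 11110000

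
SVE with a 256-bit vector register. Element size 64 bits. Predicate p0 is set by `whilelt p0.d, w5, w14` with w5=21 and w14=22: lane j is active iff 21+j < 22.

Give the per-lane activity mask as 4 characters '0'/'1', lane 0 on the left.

predicate = 1000

lane count: 256 div 64 = 4
whilelt: lane j active iff 21+j < 22 → j < 1 → 1 active
bits (lane 0 leftmost): 1000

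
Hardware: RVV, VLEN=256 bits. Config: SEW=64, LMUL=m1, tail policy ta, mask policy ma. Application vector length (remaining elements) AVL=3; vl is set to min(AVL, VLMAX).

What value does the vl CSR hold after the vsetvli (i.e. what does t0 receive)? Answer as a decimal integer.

VLMAX = VLEN×LMUL/SEW = 256×1/64 = 4
AVL=3 ≤ VLMAX=4, so vl = 3

vl = 3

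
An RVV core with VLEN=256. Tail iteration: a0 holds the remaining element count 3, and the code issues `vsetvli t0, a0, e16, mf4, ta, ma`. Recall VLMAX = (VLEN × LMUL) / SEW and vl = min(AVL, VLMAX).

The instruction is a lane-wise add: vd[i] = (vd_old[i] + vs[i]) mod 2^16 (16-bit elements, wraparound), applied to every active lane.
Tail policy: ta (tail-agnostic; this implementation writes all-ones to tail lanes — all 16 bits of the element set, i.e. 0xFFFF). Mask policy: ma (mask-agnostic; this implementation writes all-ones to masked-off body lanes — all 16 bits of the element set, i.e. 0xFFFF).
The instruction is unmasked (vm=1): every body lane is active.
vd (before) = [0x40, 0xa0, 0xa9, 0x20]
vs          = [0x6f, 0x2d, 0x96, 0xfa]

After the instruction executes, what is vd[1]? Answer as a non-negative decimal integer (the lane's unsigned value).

vd[1] = 205

VLMAX = VLEN×LMUL/SEW = 256×1/4/16 = 4
vl = min(AVL, VLMAX) = min(3, 4) = 3
  i=0: add(0x40,0x6f) → 175
  i=1: add(0xa0,0x2d) → 205
  i=2: add(0xa9,0x96) → 319
  i=3: tail/ones → 65535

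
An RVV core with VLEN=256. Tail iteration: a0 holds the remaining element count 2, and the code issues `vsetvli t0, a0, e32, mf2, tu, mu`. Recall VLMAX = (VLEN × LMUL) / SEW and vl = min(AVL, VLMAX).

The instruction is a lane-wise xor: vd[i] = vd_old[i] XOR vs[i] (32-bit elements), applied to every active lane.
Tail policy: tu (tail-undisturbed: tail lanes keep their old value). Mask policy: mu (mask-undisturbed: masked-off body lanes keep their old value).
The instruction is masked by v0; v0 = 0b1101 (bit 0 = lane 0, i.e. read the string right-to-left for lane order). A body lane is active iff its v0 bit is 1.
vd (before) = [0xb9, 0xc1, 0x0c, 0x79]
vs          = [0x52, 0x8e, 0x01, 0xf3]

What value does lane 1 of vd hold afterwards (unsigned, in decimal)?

VLMAX = VLEN×LMUL/SEW = 256×1/2/32 = 4
AVL=2 ≤ VLMAX=4, so vl = 2
  i=0: xor(0xb9,0x52) → 235
  i=1: mask-off/keep → 193
  i=2: tail/keep → 12
  i=3: tail/keep → 121

vd[1] = 193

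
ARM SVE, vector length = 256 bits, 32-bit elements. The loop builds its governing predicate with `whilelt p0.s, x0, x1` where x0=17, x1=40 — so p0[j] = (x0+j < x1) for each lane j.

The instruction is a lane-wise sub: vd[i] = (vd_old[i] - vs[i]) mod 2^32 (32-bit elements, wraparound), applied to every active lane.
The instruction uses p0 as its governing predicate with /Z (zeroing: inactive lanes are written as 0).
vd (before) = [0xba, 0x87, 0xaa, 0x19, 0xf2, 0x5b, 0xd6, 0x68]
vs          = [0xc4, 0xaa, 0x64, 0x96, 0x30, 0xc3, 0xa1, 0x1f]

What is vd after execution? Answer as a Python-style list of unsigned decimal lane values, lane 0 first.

register lanes = 256/32 = 8
p0[j] = (17+j < 40); true for j=0..7 → 8 lanes set
  i=0: sub(0xba,0xc4) → 4294967286
  i=1: sub(0x87,0xaa) → 4294967261
  i=2: sub(0xaa,0x64) → 70
  i=3: sub(0x19,0x96) → 4294967171
  i=4: sub(0xf2,0x30) → 194
  i=5: sub(0x5b,0xc3) → 4294967192
  i=6: sub(0xd6,0xa1) → 53
  i=7: sub(0x68,0x1f) → 73

vd = [4294967286, 4294967261, 70, 4294967171, 194, 4294967192, 53, 73]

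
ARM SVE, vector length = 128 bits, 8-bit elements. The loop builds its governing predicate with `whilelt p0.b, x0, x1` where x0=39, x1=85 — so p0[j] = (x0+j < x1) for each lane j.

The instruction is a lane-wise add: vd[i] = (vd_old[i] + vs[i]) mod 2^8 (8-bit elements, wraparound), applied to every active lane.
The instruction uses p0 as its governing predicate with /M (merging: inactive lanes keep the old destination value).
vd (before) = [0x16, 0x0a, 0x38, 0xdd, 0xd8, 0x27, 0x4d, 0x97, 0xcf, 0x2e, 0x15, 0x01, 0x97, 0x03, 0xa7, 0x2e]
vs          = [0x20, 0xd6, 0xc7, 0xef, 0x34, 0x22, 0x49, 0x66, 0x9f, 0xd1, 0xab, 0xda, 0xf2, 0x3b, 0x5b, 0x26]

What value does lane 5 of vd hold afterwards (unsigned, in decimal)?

vd[5] = 73

register lanes = 128/8 = 16
whilelt: lane j active iff 39+j < 85 → j < 46 → 16 active
vd[0] add(0x16,0x20) -> 0x36
vd[1] add(0x0a,0xd6) -> 0xe0
vd[2] add(0x38,0xc7) -> 0xff
vd[3] add(0xdd,0xef) -> 0xcc
vd[4] add(0xd8,0x34) -> 0x0c
vd[5] add(0x27,0x22) -> 0x49
vd[6] add(0x4d,0x49) -> 0x96
vd[7] add(0x97,0x66) -> 0xfd
vd[8] add(0xcf,0x9f) -> 0x6e
vd[9] add(0x2e,0xd1) -> 0xff
vd[10] add(0x15,0xab) -> 0xc0
vd[11] add(0x01,0xda) -> 0xdb
vd[12] add(0x97,0xf2) -> 0x89
vd[13] add(0x03,0x3b) -> 0x3e
vd[14] add(0xa7,0x5b) -> 0x02
vd[15] add(0x2e,0x26) -> 0x54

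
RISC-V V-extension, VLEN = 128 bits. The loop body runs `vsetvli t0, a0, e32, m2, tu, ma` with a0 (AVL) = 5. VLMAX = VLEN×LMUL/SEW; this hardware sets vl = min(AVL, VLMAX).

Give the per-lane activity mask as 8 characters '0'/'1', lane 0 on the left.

VLMAX = (128 × 2) / 32 = 8 lanes
vl = min(AVL, VLMAX) = min(5, 8) = 5
bits (lane 0 leftmost): 11111000

predicate = 11111000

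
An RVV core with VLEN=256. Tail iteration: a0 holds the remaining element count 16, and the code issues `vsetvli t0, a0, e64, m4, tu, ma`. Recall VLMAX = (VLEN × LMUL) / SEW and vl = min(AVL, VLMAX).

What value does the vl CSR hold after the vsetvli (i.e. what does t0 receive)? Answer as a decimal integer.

VLMAX = (256 × 4) / 64 = 16 lanes
AVL=16 ≤ VLMAX=16, so vl = 16

vl = 16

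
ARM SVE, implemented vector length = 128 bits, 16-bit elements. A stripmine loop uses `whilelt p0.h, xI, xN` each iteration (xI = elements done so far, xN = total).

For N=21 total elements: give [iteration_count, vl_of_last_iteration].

[iterations, last_vl] = [3, 5]

register lanes = 128/16 = 8
iterations = ceil(21/8) = 3; final-pass vl = 5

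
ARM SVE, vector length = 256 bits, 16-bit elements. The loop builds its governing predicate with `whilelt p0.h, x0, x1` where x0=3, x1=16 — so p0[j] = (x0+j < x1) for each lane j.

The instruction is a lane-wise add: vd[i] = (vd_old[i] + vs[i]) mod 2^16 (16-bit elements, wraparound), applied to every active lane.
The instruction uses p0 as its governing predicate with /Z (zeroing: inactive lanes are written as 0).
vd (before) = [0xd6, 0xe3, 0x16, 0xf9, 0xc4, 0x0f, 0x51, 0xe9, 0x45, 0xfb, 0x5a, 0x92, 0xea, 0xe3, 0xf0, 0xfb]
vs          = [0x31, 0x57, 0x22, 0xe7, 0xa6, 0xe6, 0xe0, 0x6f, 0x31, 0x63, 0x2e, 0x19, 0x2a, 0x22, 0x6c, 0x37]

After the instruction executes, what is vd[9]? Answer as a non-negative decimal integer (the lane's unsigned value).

vd[9] = 350

register lanes = 256/16 = 16
active while 3+j < 16, i.e. j ∈ [0,13) capped at 16 ⇒ 13
[0] add(0xd6,0x31) = 0x107
[1] add(0xe3,0x57) = 0x13a
[2] add(0x16,0x22) = 0x38
[3] add(0xf9,0xe7) = 0x1e0
[4] add(0xc4,0xa6) = 0x16a
[5] add(0x0f,0xe6) = 0xf5
[6] add(0x51,0xe0) = 0x131
[7] add(0xe9,0x6f) = 0x158
[8] add(0x45,0x31) = 0x76
[9] add(0xfb,0x63) = 0x15e
[10] add(0x5a,0x2e) = 0x88
[11] add(0x92,0x19) = 0xab
[12] add(0xea,0x2a) = 0x114
[13] tail/zero = 0x00
[14] tail/zero = 0x00
[15] tail/zero = 0x00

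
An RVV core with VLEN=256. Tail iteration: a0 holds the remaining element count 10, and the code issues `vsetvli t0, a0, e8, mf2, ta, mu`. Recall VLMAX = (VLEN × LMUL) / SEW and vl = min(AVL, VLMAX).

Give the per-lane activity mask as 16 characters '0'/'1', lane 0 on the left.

predicate = 1111111111000000

VLMAX = VLEN×LMUL/SEW = 256×1/2/8 = 16
vl = min(AVL, VLMAX) = min(10, 16) = 10
bits (lane 0 leftmost): 1111111111000000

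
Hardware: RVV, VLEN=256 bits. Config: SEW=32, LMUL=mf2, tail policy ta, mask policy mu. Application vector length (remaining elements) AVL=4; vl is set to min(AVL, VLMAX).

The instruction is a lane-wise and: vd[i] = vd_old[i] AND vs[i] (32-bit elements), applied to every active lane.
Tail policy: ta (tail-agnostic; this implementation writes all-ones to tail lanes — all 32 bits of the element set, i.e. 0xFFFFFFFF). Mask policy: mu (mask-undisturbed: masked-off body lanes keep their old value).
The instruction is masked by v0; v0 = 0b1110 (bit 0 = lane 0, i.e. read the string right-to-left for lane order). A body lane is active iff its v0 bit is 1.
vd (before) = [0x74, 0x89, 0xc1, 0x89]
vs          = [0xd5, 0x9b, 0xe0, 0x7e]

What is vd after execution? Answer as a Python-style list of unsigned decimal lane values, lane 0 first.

VLMAX = VLEN×LMUL/SEW = 256×1/2/32 = 4
AVL=4 ≤ VLMAX=4, so vl = 4
  i=0: mask-off/keep → 116
  i=1: and(0x89,0x9b) → 137
  i=2: and(0xc1,0xe0) → 192
  i=3: and(0x89,0x7e) → 8

vd = [116, 137, 192, 8]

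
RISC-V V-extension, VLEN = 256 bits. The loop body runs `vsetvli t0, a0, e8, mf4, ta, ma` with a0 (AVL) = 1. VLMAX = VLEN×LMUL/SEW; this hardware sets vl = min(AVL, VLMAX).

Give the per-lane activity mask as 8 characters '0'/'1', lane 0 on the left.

VLMAX = VLEN×LMUL/SEW = 256×1/4/8 = 8
vl ← min(1, 8) = 1
bits (lane 0 leftmost): 10000000

predicate = 10000000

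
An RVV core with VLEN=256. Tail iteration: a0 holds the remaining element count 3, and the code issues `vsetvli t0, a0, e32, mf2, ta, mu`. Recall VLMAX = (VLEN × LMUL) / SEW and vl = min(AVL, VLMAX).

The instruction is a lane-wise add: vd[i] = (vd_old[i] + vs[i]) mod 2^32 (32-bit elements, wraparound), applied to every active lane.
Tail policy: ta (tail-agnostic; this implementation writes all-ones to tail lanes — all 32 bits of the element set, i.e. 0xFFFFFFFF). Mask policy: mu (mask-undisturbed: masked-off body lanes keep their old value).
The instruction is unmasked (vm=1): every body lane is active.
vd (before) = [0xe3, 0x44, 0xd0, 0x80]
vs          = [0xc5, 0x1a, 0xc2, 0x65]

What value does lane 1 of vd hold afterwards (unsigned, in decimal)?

vd[1] = 94

VLMAX = (256 × 1/2) / 32 = 4 lanes
vl ← min(3, 4) = 3
vd[0] add(0xe3,0xc5) -> 0x1a8
vd[1] add(0x44,0x1a) -> 0x5e
vd[2] add(0xd0,0xc2) -> 0x192
vd[3] tail/ones -> 0xffffffff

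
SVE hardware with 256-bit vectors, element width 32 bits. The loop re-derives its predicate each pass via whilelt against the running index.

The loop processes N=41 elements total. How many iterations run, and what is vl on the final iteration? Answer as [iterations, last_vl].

[iterations, last_vl] = [6, 1]

256-bit reg / 32-bit elem → 8 lanes
41 elements at 8/iter → 6 passes, remainder 1 on the last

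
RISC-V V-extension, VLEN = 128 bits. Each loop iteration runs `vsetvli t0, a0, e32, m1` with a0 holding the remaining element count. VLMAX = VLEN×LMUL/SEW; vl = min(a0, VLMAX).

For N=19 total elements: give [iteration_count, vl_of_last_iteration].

VLMAX = VLEN×LMUL/SEW = 128×1/32 = 4
N=19: ⌈19/4⌉ = 5 iters; last vl = 19 − 4×4 = 3

[iterations, last_vl] = [5, 3]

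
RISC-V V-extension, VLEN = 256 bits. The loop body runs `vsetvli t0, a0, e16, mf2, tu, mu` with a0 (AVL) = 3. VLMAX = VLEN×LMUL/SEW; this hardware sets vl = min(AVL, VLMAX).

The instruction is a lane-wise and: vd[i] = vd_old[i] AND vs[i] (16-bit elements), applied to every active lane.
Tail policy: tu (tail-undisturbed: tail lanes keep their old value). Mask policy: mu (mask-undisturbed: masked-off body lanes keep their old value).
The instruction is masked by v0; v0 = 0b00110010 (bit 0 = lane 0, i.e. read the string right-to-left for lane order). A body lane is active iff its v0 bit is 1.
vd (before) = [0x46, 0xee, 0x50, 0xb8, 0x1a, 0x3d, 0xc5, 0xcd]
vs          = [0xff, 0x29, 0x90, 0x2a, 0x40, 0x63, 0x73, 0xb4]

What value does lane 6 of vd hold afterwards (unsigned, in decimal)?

vd[6] = 197

VLMAX = VLEN×LMUL/SEW = 256×1/2/16 = 8
vl = min(AVL, VLMAX) = min(3, 8) = 3
lane  0: mask-off/keep ⇒ 0x46
lane  1: and(0xee,0x29) ⇒ 0x28
lane  2: mask-off/keep ⇒ 0x50
lane  3: tail/keep ⇒ 0xb8
lane  4: tail/keep ⇒ 0x1a
lane  5: tail/keep ⇒ 0x3d
lane  6: tail/keep ⇒ 0xc5
lane  7: tail/keep ⇒ 0xcd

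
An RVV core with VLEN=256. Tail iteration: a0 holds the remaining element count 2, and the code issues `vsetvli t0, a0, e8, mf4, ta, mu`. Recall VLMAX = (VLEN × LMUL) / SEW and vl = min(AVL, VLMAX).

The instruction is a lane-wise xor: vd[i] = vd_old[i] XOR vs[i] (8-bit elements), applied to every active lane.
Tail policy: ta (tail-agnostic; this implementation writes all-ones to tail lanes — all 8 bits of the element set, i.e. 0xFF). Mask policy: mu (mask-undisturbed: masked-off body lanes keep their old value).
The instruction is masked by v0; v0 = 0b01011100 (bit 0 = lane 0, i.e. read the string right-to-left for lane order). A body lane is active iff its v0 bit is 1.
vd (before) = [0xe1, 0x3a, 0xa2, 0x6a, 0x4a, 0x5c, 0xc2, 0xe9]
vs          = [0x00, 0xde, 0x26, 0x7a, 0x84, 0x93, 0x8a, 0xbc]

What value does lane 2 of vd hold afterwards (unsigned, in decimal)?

vd[2] = 255

VLMAX = (256 × 1/4) / 8 = 8 lanes
vl ← min(2, 8) = 2
  i=0: mask-off/keep → 225
  i=1: mask-off/keep → 58
  i=2: tail/ones → 255
  i=3: tail/ones → 255
  i=4: tail/ones → 255
  i=5: tail/ones → 255
  i=6: tail/ones → 255
  i=7: tail/ones → 255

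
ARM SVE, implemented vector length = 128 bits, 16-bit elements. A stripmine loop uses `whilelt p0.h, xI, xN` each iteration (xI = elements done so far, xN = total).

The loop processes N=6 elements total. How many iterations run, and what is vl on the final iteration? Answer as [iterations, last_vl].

128-bit reg / 16-bit elem → 8 lanes
iterations = ceil(6/8) = 1; final-pass vl = 6

[iterations, last_vl] = [1, 6]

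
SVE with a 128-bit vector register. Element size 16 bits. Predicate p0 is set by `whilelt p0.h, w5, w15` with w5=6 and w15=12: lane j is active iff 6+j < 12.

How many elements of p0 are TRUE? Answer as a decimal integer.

vl = 6

register lanes = 128/16 = 8
p0[j] = (6+j < 12); true for j=0..5 → 6 lanes set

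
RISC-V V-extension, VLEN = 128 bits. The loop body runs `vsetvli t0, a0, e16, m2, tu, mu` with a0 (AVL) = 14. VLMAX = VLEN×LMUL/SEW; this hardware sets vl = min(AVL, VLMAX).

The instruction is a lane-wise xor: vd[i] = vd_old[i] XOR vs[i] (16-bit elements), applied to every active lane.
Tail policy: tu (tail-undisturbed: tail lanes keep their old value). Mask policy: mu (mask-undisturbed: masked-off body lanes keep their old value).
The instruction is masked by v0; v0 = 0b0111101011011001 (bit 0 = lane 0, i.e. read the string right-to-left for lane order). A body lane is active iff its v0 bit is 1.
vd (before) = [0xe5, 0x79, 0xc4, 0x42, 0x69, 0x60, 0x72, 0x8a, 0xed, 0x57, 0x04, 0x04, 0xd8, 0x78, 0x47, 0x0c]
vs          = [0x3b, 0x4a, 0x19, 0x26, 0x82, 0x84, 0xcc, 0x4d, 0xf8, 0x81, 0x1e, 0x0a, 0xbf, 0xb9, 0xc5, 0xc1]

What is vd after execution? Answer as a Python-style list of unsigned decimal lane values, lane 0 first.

lanes per group: 128·2/16 = 16
AVL=14 ≤ VLMAX=16, so vl = 14
  i=0: xor(0xe5,0x3b) → 222
  i=1: mask-off/keep → 121
  i=2: mask-off/keep → 196
  i=3: xor(0x42,0x26) → 100
  i=4: xor(0x69,0x82) → 235
  i=5: mask-off/keep → 96
  i=6: xor(0x72,0xcc) → 190
  i=7: xor(0x8a,0x4d) → 199
  i=8: mask-off/keep → 237
  i=9: xor(0x57,0x81) → 214
  i=10: mask-off/keep → 4
  i=11: xor(0x04,0x0a) → 14
  i=12: xor(0xd8,0xbf) → 103
  i=13: xor(0x78,0xb9) → 193
  i=14: tail/keep → 71
  i=15: tail/keep → 12

vd = [222, 121, 196, 100, 235, 96, 190, 199, 237, 214, 4, 14, 103, 193, 71, 12]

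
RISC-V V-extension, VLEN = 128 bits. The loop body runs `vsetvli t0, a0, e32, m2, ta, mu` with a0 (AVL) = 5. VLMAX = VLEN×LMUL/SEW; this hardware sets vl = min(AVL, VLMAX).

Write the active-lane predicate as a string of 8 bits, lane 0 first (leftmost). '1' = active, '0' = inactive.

predicate = 11111000

VLMAX = (128 × 2) / 32 = 8 lanes
vl ← min(5, 8) = 5
bits (lane 0 leftmost): 11111000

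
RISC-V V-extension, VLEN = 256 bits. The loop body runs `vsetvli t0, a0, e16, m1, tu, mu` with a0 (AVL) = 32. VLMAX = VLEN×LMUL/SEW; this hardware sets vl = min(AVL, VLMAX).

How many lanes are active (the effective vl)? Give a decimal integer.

vl = 16

lanes per group: 256·1/16 = 16
vl = min(AVL, VLMAX) = min(32, 16) = 16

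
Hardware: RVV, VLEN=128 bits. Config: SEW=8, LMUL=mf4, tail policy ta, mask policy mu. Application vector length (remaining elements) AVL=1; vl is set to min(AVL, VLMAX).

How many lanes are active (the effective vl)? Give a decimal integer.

lanes per group: 128·1/4/8 = 4
AVL=1 ≤ VLMAX=4, so vl = 1

vl = 1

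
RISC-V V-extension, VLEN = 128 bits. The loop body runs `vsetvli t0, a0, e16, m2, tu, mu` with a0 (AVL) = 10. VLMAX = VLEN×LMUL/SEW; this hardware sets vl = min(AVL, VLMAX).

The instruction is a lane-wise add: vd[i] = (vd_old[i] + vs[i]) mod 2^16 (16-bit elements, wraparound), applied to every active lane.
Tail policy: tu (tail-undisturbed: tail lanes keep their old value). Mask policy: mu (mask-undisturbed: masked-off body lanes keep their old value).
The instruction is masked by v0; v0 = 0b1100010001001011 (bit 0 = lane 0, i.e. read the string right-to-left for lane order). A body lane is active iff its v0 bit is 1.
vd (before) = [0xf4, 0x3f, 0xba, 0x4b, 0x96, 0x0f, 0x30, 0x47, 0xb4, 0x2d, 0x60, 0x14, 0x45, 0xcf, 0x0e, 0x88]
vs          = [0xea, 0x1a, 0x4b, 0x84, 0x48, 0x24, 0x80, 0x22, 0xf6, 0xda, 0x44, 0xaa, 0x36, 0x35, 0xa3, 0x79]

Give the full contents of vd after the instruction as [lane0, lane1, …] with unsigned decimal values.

lanes per group: 128·2/16 = 16
vl ← min(10, 16) = 10
  i=0: add(0xf4,0xea) → 478
  i=1: add(0x3f,0x1a) → 89
  i=2: mask-off/keep → 186
  i=3: add(0x4b,0x84) → 207
  i=4: mask-off/keep → 150
  i=5: mask-off/keep → 15
  i=6: add(0x30,0x80) → 176
  i=7: mask-off/keep → 71
  i=8: mask-off/keep → 180
  i=9: mask-off/keep → 45
  i=10: tail/keep → 96
  i=11: tail/keep → 20
  i=12: tail/keep → 69
  i=13: tail/keep → 207
  i=14: tail/keep → 14
  i=15: tail/keep → 136

vd = [478, 89, 186, 207, 150, 15, 176, 71, 180, 45, 96, 20, 69, 207, 14, 136]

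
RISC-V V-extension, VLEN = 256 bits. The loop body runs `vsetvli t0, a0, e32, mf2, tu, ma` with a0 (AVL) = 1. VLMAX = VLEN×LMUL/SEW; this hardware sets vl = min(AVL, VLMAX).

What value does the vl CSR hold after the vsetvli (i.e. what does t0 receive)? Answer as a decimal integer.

vl = 1

VLMAX = VLEN×LMUL/SEW = 256×1/2/32 = 4
vl ← min(1, 4) = 1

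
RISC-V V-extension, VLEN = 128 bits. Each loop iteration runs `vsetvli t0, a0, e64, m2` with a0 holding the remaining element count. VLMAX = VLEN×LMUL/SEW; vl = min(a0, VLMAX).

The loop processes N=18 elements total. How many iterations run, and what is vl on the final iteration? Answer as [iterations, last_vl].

[iterations, last_vl] = [5, 2]

lanes per group: 128·2/64 = 4
N=18: ⌈18/4⌉ = 5 iters; last vl = 18 − 4×4 = 2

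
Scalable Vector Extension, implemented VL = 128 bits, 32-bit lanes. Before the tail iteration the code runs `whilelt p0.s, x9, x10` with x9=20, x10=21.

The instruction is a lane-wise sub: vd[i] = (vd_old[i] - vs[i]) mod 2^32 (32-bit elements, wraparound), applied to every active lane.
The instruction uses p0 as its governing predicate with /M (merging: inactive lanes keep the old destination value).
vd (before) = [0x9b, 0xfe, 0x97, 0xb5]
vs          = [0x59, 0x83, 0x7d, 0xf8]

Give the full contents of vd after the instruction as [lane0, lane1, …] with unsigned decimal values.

128-bit reg / 32-bit elem → 4 lanes
active while 20+j < 21, i.e. j ∈ [0,1) capped at 4 ⇒ 1
vd[0] sub(0x9b,0x59) -> 0x42
vd[1] tail/keep -> 0xfe
vd[2] tail/keep -> 0x97
vd[3] tail/keep -> 0xb5

vd = [66, 254, 151, 181]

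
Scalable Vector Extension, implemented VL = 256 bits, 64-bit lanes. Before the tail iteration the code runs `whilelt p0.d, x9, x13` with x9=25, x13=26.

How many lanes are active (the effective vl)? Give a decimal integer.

vl = 1

register lanes = 256/64 = 4
whilelt: lane j active iff 25+j < 26 → j < 1 → 1 active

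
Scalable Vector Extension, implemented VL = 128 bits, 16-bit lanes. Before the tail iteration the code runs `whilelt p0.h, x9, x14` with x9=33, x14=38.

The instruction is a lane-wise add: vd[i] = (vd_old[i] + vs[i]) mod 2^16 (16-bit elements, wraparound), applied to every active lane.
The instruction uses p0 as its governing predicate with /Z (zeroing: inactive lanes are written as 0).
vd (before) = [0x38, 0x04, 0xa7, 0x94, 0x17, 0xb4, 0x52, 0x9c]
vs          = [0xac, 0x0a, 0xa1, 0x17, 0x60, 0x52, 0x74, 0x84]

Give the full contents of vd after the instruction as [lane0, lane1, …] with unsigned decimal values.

lane count: 128 div 16 = 8
active while 33+j < 38, i.e. j ∈ [0,5) capped at 8 ⇒ 5
[0] add(0x38,0xac) = 0xe4
[1] add(0x04,0x0a) = 0x0e
[2] add(0xa7,0xa1) = 0x148
[3] add(0x94,0x17) = 0xab
[4] add(0x17,0x60) = 0x77
[5] tail/zero = 0x00
[6] tail/zero = 0x00
[7] tail/zero = 0x00

vd = [228, 14, 328, 171, 119, 0, 0, 0]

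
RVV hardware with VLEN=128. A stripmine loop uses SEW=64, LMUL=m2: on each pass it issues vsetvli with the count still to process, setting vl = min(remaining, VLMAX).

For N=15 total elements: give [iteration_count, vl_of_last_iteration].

VLMAX = (128 × 2) / 64 = 4 lanes
N=15: ⌈15/4⌉ = 4 iters; last vl = 15 − 3×4 = 3

[iterations, last_vl] = [4, 3]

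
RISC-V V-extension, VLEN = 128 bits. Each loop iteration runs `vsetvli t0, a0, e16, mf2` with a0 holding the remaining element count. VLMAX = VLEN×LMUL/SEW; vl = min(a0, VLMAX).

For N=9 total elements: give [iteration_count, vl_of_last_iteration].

[iterations, last_vl] = [3, 1]

lanes per group: 128·1/2/16 = 4
N=9: ⌈9/4⌉ = 3 iters; last vl = 9 − 2×4 = 1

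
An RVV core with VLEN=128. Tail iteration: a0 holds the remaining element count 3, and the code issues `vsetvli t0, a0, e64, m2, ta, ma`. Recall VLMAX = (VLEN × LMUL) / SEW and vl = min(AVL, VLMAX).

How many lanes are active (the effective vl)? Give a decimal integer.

vl = 3

lanes per group: 128·2/64 = 4
vl ← min(3, 4) = 3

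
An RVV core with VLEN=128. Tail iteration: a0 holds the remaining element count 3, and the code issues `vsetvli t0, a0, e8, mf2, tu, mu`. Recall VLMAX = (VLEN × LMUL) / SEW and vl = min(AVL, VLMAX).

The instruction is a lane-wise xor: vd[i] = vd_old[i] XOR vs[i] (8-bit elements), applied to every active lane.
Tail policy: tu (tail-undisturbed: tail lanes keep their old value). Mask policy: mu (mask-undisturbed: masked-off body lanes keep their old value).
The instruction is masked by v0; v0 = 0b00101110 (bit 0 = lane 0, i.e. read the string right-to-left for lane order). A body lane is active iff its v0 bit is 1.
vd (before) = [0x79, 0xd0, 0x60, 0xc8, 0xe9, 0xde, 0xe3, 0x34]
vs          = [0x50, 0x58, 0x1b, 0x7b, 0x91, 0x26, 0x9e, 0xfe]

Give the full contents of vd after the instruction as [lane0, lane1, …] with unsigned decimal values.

lanes per group: 128·1/2/8 = 8
vl ← min(3, 8) = 3
lane  0: mask-off/keep ⇒ 0x79
lane  1: xor(0xd0,0x58) ⇒ 0x88
lane  2: xor(0x60,0x1b) ⇒ 0x7b
lane  3: tail/keep ⇒ 0xc8
lane  4: tail/keep ⇒ 0xe9
lane  5: tail/keep ⇒ 0xde
lane  6: tail/keep ⇒ 0xe3
lane  7: tail/keep ⇒ 0x34

vd = [121, 136, 123, 200, 233, 222, 227, 52]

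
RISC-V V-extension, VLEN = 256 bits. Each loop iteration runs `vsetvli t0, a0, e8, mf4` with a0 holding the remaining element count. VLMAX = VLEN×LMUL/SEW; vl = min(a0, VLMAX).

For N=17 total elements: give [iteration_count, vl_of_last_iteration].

[iterations, last_vl] = [3, 1]

VLMAX = (256 × 1/4) / 8 = 8 lanes
iterations = ceil(17/8) = 3; final-pass vl = 1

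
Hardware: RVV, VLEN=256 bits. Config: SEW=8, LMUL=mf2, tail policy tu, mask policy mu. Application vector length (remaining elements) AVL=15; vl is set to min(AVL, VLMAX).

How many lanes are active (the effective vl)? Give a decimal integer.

vl = 15

VLMAX = VLEN×LMUL/SEW = 256×1/2/8 = 16
vl ← min(15, 16) = 15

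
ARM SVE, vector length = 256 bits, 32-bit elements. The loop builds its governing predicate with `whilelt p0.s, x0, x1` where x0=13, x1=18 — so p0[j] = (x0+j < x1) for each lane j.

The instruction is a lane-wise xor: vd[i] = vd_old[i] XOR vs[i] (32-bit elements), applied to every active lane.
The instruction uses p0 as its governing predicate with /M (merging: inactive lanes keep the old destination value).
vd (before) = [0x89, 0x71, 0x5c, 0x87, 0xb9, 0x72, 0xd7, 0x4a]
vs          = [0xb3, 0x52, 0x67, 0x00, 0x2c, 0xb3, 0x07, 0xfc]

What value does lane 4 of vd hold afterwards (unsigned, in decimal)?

register lanes = 256/32 = 8
active while 13+j < 18, i.e. j ∈ [0,5) capped at 8 ⇒ 5
[0] xor(0x89,0xb3) = 0x3a
[1] xor(0x71,0x52) = 0x23
[2] xor(0x5c,0x67) = 0x3b
[3] xor(0x87,0x00) = 0x87
[4] xor(0xb9,0x2c) = 0x95
[5] tail/keep = 0x72
[6] tail/keep = 0xd7
[7] tail/keep = 0x4a

vd[4] = 149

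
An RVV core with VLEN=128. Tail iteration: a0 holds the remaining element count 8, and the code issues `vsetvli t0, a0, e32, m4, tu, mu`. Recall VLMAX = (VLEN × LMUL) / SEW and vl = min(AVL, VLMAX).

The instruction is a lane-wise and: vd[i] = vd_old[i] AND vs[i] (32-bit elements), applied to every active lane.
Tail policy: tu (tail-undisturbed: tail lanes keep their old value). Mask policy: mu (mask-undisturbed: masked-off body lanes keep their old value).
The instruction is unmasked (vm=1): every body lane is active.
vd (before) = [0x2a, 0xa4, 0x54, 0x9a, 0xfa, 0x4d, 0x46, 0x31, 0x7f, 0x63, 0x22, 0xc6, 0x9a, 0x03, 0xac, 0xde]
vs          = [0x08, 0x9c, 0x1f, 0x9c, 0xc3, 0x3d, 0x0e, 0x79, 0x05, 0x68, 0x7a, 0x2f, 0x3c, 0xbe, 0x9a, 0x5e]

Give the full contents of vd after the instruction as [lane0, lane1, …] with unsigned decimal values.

VLMAX = VLEN×LMUL/SEW = 128×4/32 = 16
AVL=8 ≤ VLMAX=16, so vl = 8
lane  0: and(0x2a,0x08) ⇒ 0x08
lane  1: and(0xa4,0x9c) ⇒ 0x84
lane  2: and(0x54,0x1f) ⇒ 0x14
lane  3: and(0x9a,0x9c) ⇒ 0x98
lane  4: and(0xfa,0xc3) ⇒ 0xc2
lane  5: and(0x4d,0x3d) ⇒ 0x0d
lane  6: and(0x46,0x0e) ⇒ 0x06
lane  7: and(0x31,0x79) ⇒ 0x31
lane  8: tail/keep ⇒ 0x7f
lane  9: tail/keep ⇒ 0x63
lane 10: tail/keep ⇒ 0x22
lane 11: tail/keep ⇒ 0xc6
lane 12: tail/keep ⇒ 0x9a
lane 13: tail/keep ⇒ 0x03
lane 14: tail/keep ⇒ 0xac
lane 15: tail/keep ⇒ 0xde

vd = [8, 132, 20, 152, 194, 13, 6, 49, 127, 99, 34, 198, 154, 3, 172, 222]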